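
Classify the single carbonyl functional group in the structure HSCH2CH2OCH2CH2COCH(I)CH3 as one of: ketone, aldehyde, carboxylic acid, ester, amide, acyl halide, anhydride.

The carbonyl is in the CO segment: –C(=O)– with carbon on both sides → ketone.

ketone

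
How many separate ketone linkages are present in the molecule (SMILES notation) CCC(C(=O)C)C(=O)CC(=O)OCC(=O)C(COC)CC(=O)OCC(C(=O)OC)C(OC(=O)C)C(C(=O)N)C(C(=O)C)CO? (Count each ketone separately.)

4

Taking each segment in turn:
  CH(COCH3): pendant –COCH3: carbonyl C bonded to two carbons → ketone.
  CO: –C(=O)– with carbon on both sides → ketone.
  CH2COOCH2: –C(=O)–O–C with C on the carbonyl side → ester.
  CO: –C(=O)– with carbon on both sides → ketone.
  CH(CH2OCH3): pendant –CH2OCH3: C–O–C linkage → ether.
  CH2COOCH2: –C(=O)–O–C with C on the carbonyl side → ester.
  CH(COOCH3): pendant –COOCH3: carbonyl C bonded to C and –OCH3 → ester.
  CH(OCOCH3): pendant –OC(=O)CH3: an acyloxy group → ester.
  CH(CONH2): pendant –CONH2: carbonyl C bonded to C and N → amide.
  CH(COCH3): pendant –COCH3: carbonyl C bonded to two carbons → ketone.
  CH2OH: –OH on an sp³ carbon → alcohol.
Ketone appears at: CH(COCH3), CO, CO, CH(COCH3) → 4.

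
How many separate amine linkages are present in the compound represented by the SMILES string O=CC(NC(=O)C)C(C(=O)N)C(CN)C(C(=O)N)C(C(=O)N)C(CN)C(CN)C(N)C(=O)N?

4

terminal –CHO: carbonyl C bonded to H and C → aldehyde.
pendant –NHC(=O)CH3: N bonded to a carbonyl → amide (not amine).
pendant –CONH2: carbonyl C bonded to C and N → amide.
pendant –CH2NH2: N on sp³ C, no adjacent C=O → amine.
pendant –CONH2: carbonyl C bonded to C and N → amide.
pendant –CONH2: carbonyl C bonded to C and N → amide.
pendant –CH2NH2: N on sp³ C, no adjacent C=O → amine.
pendant –CH2NH2: N on sp³ C, no adjacent C=O → amine.
–NH2 on an sp³ carbon with no adjacent C=O → amine.
–C(=O)NH2: carbonyl C bonded to C and to N → amide (the N is not a separate amine).
Amine appears at: CH(CH2NH2), CH(CH2NH2), CH(CH2NH2), CH(NH2) → 4.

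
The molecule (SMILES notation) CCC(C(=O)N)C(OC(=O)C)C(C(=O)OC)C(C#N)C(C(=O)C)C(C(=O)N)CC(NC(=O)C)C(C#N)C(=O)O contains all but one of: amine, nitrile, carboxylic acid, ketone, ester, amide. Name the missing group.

amine

ester: present (CH(OCOCH3) — pendant –OC(=O)CH3: an acyloxy group → ester).
nitrile: present (CH(CN) — pendant –C≡N: nitrile).
amide: present (CH(CONH2) — pendant –CONH2: carbonyl C bonded to C and N → amide).
ketone: present (CH(COCH3) — pendant –COCH3: carbonyl C bonded to two carbons → ketone).
carboxylic acid: present (COOH — –COOH: carbonyl C bonded to –OH and C → carboxylic acid (the –OH is not a separate alcohol)).
amine: absent. In each of CH(CONH2) and CH(NHCOCH3), the nitrogen is bonded directly to a carbonyl carbon, making it part of an amide, not a free amine.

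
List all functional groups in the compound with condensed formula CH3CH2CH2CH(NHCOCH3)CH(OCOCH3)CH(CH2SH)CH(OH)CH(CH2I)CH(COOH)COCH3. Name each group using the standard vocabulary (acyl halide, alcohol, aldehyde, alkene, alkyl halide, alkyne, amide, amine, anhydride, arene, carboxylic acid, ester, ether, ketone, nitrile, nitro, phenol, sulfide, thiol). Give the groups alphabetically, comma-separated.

alcohol, alkyl halide, amide, carboxylic acid, ester, ketone, thiol

pendant –NHC(=O)CH3: N bonded to a carbonyl → amide (not amine).
pendant –OC(=O)CH3: an acyloxy group → ester.
pendant –CH2SH → thiol.
–OH on an sp³ carbon → alcohol (secondary).
pendant –CH2X: halogen on sp³ carbon → alkyl halide.
pendant –COOH: carbonyl C bonded to C and –OH → carboxylic acid.
–C(=O)– with carbon on both sides → ketone.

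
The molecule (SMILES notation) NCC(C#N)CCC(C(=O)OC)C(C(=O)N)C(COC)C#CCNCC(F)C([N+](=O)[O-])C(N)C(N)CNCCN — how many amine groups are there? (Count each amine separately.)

6

–NH2 on an sp³ carbon with no adjacent C=O → amine.
pendant –C≡N: nitrile.
pendant –COOCH3: carbonyl C bonded to C and –OCH3 → ester.
pendant –CONH2: carbonyl C bonded to C and N → amide.
pendant –CH2OCH3: C–O–C linkage → ether.
C≡C triple bond → alkyne.
C–N–C with sp³ carbons and no adjacent C=O → amine (secondary).
halogen on an sp³ carbon → alkyl halide.
–NO2 on an sp³ carbon → nitro (the N=O is not a carbonyl).
–NH2 on an sp³ carbon with no adjacent C=O → amine.
–NH2 on an sp³ carbon with no adjacent C=O → amine.
C–N–C with sp³ carbons and no adjacent C=O → amine (secondary).
–NH2 on an sp³ carbon with no adjacent C=O → amine.
Amine appears at: H2NCH2, CH2NHCH2, CH(NH2), CH(NH2), CH2NHCH2, CH2NH2 → 6.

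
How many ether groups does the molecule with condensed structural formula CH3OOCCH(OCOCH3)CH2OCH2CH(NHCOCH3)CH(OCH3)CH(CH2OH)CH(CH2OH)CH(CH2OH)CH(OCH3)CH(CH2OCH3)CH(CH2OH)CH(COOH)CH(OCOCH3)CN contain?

CH3O–C(=O)–: carbonyl C bonded to C and to –OCH3 → ester (not ketone + ether).
pendant –OC(=O)CH3: an acyloxy group → ester.
C–O–C with sp³ carbons on both sides and no adjacent C=O → ether.
pendant –NHC(=O)CH3: N bonded to a carbonyl → amide (not amine).
pendant –OCH3: C–O–C with sp³ C, no adjacent C=O → ether.
pendant –CH2OH on an sp³ backbone C → alcohol.
pendant –CH2OH on an sp³ backbone C → alcohol.
pendant –CH2OH on an sp³ backbone C → alcohol.
pendant –OCH3: C–O–C with sp³ C, no adjacent C=O → ether.
pendant –CH2OCH3: C–O–C linkage → ether.
pendant –CH2OH on an sp³ backbone C → alcohol.
pendant –COOH: carbonyl C bonded to C and –OH → carboxylic acid.
pendant –OC(=O)CH3: an acyloxy group → ester.
–C≡N: carbon triple-bonded to nitrogen → nitrile.
Ether appears at: CH2OCH2, CH(OCH3), CH(OCH3), CH(CH2OCH3) → 4.

4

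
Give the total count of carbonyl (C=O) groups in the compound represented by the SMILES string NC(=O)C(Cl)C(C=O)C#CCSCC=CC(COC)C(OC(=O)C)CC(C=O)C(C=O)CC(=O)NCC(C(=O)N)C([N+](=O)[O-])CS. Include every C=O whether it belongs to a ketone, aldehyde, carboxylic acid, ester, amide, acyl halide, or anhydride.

H2NCO: amide, 1 C=O (running total 1).
CH(CHO): aldehyde, 1 C=O (running total 2).
CH(OCOCH3): ester, 1 C=O (running total 3).
CH(CHO): aldehyde, 1 C=O (running total 4).
CH(CHO): aldehyde, 1 C=O (running total 5).
CH2CONHCH2: amide, 1 C=O (running total 6).
CH(CONH2): amide, 1 C=O (running total 7).

7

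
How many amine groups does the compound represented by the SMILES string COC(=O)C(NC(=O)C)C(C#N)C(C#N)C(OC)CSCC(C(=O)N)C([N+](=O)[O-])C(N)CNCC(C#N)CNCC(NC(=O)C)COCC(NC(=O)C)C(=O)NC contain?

Taking each segment in turn:
  CH3OOC: CH3O–C(=O)–: carbonyl C bonded to C and to –OCH3 → ester (not ketone + ether).
  CH(NHCOCH3): pendant –NHC(=O)CH3: N bonded to a carbonyl → amide (not amine).
  CH(CN): pendant –C≡N: nitrile.
  CH(CN): pendant –C≡N: nitrile.
  CH(OCH3): pendant –OCH3: C–O–C with sp³ C, no adjacent C=O → ether.
  CH2SCH2: C–S–C linkage → sulfide (thioether).
  CH(CONH2): pendant –CONH2: carbonyl C bonded to C and N → amide.
  CH(NO2): –NO2 on an sp³ carbon → nitro (the N=O is not a carbonyl).
  CH(NH2): –NH2 on an sp³ carbon with no adjacent C=O → amine.
  CH2NHCH2: C–N–C with sp³ carbons and no adjacent C=O → amine (secondary).
  CH(CN): pendant –C≡N: nitrile.
  CH2NHCH2: C–N–C with sp³ carbons and no adjacent C=O → amine (secondary).
  CH(NHCOCH3): pendant –NHC(=O)CH3: N bonded to a carbonyl → amide (not amine).
  CH2OCH2: C–O–C with sp³ carbons on both sides and no adjacent C=O → ether.
  CH(NHCOCH3): pendant –NHC(=O)CH3: N bonded to a carbonyl → amide (not amine).
  CONHCH3: –C(=O)NHCH3: carbonyl C bonded to C and to N → amide (the N is not an amine).
Amine appears at: CH(NH2), CH2NHCH2, CH2NHCH2 → 3.

3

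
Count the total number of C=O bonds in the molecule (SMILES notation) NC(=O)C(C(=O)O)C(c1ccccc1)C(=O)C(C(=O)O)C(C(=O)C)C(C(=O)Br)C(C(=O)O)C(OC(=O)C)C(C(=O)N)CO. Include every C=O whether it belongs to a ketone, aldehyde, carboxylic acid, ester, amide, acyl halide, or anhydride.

9

H2NCO: amide, 1 C=O (running total 1).
CH(COOH): carboxylic acid, 1 C=O (running total 2).
CO: ketone, 1 C=O (running total 3).
CH(COOH): carboxylic acid, 1 C=O (running total 4).
CH(COCH3): ketone, 1 C=O (running total 5).
CH(COBr): acyl halide, 1 C=O (running total 6).
CH(COOH): carboxylic acid, 1 C=O (running total 7).
CH(OCOCH3): ester, 1 C=O (running total 8).
CH(CONH2): amide, 1 C=O (running total 9).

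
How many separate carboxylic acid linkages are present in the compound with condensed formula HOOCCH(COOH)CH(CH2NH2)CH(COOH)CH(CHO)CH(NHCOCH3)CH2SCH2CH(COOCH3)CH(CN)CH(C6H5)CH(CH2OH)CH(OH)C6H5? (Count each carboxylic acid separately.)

Working along the chain:
  HOOC: –COOH: carbonyl C bonded to –OH and C → carboxylic acid (the –OH is not a separate alcohol).
  CH(COOH): pendant –COOH: carbonyl C bonded to C and –OH → carboxylic acid.
  CH(CH2NH2): pendant –CH2NH2: N on sp³ C, no adjacent C=O → amine.
  CH(COOH): pendant –COOH: carbonyl C bonded to C and –OH → carboxylic acid.
  CH(CHO): pendant –CHO: carbonyl C bonded to C and H → aldehyde.
  CH(NHCOCH3): pendant –NHC(=O)CH3: N bonded to a carbonyl → amide (not amine).
  CH2SCH2: C–S–C linkage → sulfide (thioether).
  CH(COOCH3): pendant –COOCH3: carbonyl C bonded to C and –OCH3 → ester.
  CH(CN): pendant –C≡N: nitrile.
  CH(C6H5): pendant –C6H5: benzene ring → arene.
  CH(CH2OH): pendant –CH2OH on an sp³ backbone C → alcohol.
  CH(OH): –OH on an sp³ carbon → alcohol (secondary).
  C6H5: –C6H5 phenyl ring → arene.
Carboxylic acid appears at: HOOC, CH(COOH), CH(COOH) → 3.

3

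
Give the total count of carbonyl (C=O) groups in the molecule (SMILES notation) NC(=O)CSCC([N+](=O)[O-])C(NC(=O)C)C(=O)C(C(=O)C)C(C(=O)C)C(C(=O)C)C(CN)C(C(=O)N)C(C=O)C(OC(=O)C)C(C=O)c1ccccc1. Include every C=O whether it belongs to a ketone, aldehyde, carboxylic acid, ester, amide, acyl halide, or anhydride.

H2NCO: amide, 1 C=O (running total 1).
CH(NHCOCH3): amide, 1 C=O (running total 2).
CO: ketone, 1 C=O (running total 3).
CH(COCH3): ketone, 1 C=O (running total 4).
CH(COCH3): ketone, 1 C=O (running total 5).
CH(COCH3): ketone, 1 C=O (running total 6).
CH(CONH2): amide, 1 C=O (running total 7).
CH(CHO): aldehyde, 1 C=O (running total 8).
CH(OCOCH3): ester, 1 C=O (running total 9).
CH(CHO): aldehyde, 1 C=O (running total 10).

10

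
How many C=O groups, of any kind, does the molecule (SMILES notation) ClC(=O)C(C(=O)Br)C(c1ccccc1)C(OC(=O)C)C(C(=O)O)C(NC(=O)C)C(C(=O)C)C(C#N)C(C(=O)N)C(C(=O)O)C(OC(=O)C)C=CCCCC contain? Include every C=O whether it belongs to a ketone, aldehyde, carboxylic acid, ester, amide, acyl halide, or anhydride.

9

ClCO: acyl halide, 1 C=O (running total 1).
CH(COBr): acyl halide, 1 C=O (running total 2).
CH(OCOCH3): ester, 1 C=O (running total 3).
CH(COOH): carboxylic acid, 1 C=O (running total 4).
CH(NHCOCH3): amide, 1 C=O (running total 5).
CH(COCH3): ketone, 1 C=O (running total 6).
CH(CONH2): amide, 1 C=O (running total 7).
CH(COOH): carboxylic acid, 1 C=O (running total 8).
CH(OCOCH3): ester, 1 C=O (running total 9).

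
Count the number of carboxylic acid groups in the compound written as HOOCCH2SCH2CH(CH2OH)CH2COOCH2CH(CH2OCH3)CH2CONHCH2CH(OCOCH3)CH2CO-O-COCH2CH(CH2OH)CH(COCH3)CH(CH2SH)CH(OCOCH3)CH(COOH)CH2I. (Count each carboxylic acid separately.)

Reading the structure from left to right:
  HOOC: –COOH: carbonyl C bonded to –OH and C → carboxylic acid (the –OH is not a separate alcohol).
  CH2SCH2: C–S–C linkage → sulfide (thioether).
  CH(CH2OH): pendant –CH2OH on an sp³ backbone C → alcohol.
  CH2COOCH2: –C(=O)–O–C with C on the carbonyl side → ester.
  CH(CH2OCH3): pendant –CH2OCH3: C–O–C linkage → ether.
  CH2CONHCH2: –C(=O)–N– linkage → amide (the N is not an amine).
  CH(OCOCH3): pendant –OC(=O)CH3: an acyloxy group → ester.
  CH2CO-O-COCH2: two acyl groups sharing one oxygen, –C(=O)–O–C(=O)– → anhydride.
  CH(CH2OH): pendant –CH2OH on an sp³ backbone C → alcohol.
  CH(COCH3): pendant –COCH3: carbonyl C bonded to two carbons → ketone.
  CH(CH2SH): pendant –CH2SH → thiol.
  CH(OCOCH3): pendant –OC(=O)CH3: an acyloxy group → ester.
  CH(COOH): pendant –COOH: carbonyl C bonded to C and –OH → carboxylic acid.
  CH2I: halogen on an sp³ carbon → alkyl halide.
Carboxylic acid appears at: HOOC, CH(COOH) → 2.

2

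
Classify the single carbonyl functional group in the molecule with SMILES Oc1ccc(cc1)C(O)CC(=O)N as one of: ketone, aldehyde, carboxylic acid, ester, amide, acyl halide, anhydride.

amide

The carbonyl is in the CONH2 segment: –C(=O)NH2: carbonyl C bonded to C and to N → amide (the N is not a separate amine).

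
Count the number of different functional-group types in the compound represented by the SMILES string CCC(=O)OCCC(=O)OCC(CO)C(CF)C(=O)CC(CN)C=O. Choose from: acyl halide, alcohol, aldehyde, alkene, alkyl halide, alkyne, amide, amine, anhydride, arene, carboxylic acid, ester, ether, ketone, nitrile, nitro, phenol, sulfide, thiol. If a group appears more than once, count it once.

–C(=O)–O–C with C on the carbonyl side → ester.
–C(=O)–O–C with C on the carbonyl side → ester.
pendant –CH2OH on an sp³ backbone C → alcohol.
pendant –CH2X: halogen on sp³ carbon → alkyl halide.
–C(=O)– with carbon on both sides → ketone.
pendant –CH2NH2: N on sp³ C, no adjacent C=O → amine.
terminal –CHO: carbonyl C bonded to H and C → aldehyde.
Distinct types present: alcohol, aldehyde, alkyl halide, amine, ester, ketone.

6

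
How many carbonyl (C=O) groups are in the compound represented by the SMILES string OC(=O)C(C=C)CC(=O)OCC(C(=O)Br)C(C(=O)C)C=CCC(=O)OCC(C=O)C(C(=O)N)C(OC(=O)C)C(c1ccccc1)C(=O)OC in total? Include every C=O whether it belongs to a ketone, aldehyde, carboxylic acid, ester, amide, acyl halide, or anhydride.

HOOC: carboxylic acid, 1 C=O (running total 1).
CH2COOCH2: ester, 1 C=O (running total 2).
CH(COBr): acyl halide, 1 C=O (running total 3).
CH(COCH3): ketone, 1 C=O (running total 4).
CH2COOCH2: ester, 1 C=O (running total 5).
CH(CHO): aldehyde, 1 C=O (running total 6).
CH(CONH2): amide, 1 C=O (running total 7).
CH(OCOCH3): ester, 1 C=O (running total 8).
COOCH3: ester, 1 C=O (running total 9).

9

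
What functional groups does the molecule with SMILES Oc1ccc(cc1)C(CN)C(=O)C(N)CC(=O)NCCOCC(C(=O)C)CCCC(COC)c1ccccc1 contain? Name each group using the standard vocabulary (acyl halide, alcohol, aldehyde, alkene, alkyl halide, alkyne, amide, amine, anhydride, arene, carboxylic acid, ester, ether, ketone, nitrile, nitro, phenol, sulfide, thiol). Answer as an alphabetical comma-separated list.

amide, amine, arene, ether, ketone, phenol

Working along the chain:
  HOC6H4: –OH attached directly to an aromatic ring → phenol (not alcohol); the ring itself is an arene.
  CH(CH2NH2): pendant –CH2NH2: N on sp³ C, no adjacent C=O → amine.
  CO: –C(=O)– with carbon on both sides → ketone.
  CH(NH2): –NH2 on an sp³ carbon with no adjacent C=O → amine.
  CH2CONHCH2: –C(=O)–N– linkage → amide (the N is not an amine).
  CH2OCH2: C–O–C with sp³ carbons on both sides and no adjacent C=O → ether.
  CH(COCH3): pendant –COCH3: carbonyl C bonded to two carbons → ketone.
  CH(CH2OCH3): pendant –CH2OCH3: C–O–C linkage → ether.
  C6H5: –C6H5 phenyl ring → arene.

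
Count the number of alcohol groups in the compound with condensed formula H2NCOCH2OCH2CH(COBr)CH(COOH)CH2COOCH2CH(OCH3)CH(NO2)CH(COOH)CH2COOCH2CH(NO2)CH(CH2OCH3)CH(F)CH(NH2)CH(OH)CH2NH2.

1

Reading the structure from left to right:
  H2NCO: –C(=O)NH2: carbonyl C bonded to C and to N → amide (the N is not a separate amine).
  CH2OCH2: C–O–C with sp³ carbons on both sides and no adjacent C=O → ether.
  CH(COBr): pendant –C(=O)X: carbonyl C bonded to C and halogen → acyl halide.
  CH(COOH): pendant –COOH: carbonyl C bonded to C and –OH → carboxylic acid.
  CH2COOCH2: –C(=O)–O–C with C on the carbonyl side → ester.
  CH(OCH3): pendant –OCH3: C–O–C with sp³ C, no adjacent C=O → ether.
  CH(NO2): –NO2 on an sp³ carbon → nitro (the N=O is not a carbonyl).
  CH(COOH): pendant –COOH: carbonyl C bonded to C and –OH → carboxylic acid.
  CH2COOCH2: –C(=O)–O–C with C on the carbonyl side → ester.
  CH(NO2): –NO2 on an sp³ carbon → nitro (the N=O is not a carbonyl).
  CH(CH2OCH3): pendant –CH2OCH3: C–O–C linkage → ether.
  CH(F): halogen on an sp³ carbon → alkyl halide.
  CH(NH2): –NH2 on an sp³ carbon with no adjacent C=O → amine.
  CH(OH): –OH on an sp³ carbon → alcohol (secondary).
  CH2NH2: –NH2 on an sp³ carbon with no adjacent C=O → amine.
Alcohol appears at: CH(OH) → 1.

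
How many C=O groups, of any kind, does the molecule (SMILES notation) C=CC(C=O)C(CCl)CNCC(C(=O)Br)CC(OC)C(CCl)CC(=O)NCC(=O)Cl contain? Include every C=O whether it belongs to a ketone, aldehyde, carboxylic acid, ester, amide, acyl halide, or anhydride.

4

CH(CHO): aldehyde, 1 C=O (running total 1).
CH(COBr): acyl halide, 1 C=O (running total 2).
CH2CONHCH2: amide, 1 C=O (running total 3).
COCl: acyl halide, 1 C=O (running total 4).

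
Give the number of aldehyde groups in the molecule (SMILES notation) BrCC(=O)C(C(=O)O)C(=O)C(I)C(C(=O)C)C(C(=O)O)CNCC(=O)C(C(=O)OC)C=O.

Taking each segment in turn:
  BrCH2: halogen on an sp³ carbon → alkyl halide.
  CO: –C(=O)– with carbon on both sides → ketone.
  CH(COOH): pendant –COOH: carbonyl C bonded to C and –OH → carboxylic acid.
  CO: –C(=O)– with carbon on both sides → ketone.
  CH(I): halogen on an sp³ carbon → alkyl halide.
  CH(COCH3): pendant –COCH3: carbonyl C bonded to two carbons → ketone.
  CH(COOH): pendant –COOH: carbonyl C bonded to C and –OH → carboxylic acid.
  CH2NHCH2: C–N–C with sp³ carbons and no adjacent C=O → amine (secondary).
  CO: –C(=O)– with carbon on both sides → ketone.
  CH(COOCH3): pendant –COOCH3: carbonyl C bonded to C and –OCH3 → ester.
  CHO: terminal –CHO: carbonyl C bonded to H and C → aldehyde.
Aldehyde appears at: CHO → 1.

1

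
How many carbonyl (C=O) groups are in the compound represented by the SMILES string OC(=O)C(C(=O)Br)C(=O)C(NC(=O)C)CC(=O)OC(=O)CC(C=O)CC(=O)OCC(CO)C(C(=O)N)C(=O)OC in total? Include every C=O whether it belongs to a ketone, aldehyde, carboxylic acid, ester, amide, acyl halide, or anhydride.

10

HOOC: carboxylic acid, 1 C=O (running total 1).
CH(COBr): acyl halide, 1 C=O (running total 2).
CO: ketone, 1 C=O (running total 3).
CH(NHCOCH3): amide, 1 C=O (running total 4).
CH2CO-O-COCH2: anhydride, 2 C=O (running total 6).
CH(CHO): aldehyde, 1 C=O (running total 7).
CH2COOCH2: ester, 1 C=O (running total 8).
CH(CONH2): amide, 1 C=O (running total 9).
COOCH3: ester, 1 C=O (running total 10).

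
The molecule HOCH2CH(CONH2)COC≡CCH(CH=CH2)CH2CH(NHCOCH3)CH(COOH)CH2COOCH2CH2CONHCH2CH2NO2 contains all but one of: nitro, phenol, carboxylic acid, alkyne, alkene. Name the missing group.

alkyne: present (C≡C — C≡C triple bond → alkyne).
carboxylic acid: present (CH(COOH) — pendant –COOH: carbonyl C bonded to C and –OH → carboxylic acid).
nitro: present (CH2NO2 — –NO2 on carbon → nitro group).
alkene: present (CH(CH=CH2) — pendant –CH=CH2: C=C double bond → alkene).
phenol: absent. In HOCH2, the –OH is on an sp³ carbon, not on an aromatic ring, so it is an alcohol.

phenol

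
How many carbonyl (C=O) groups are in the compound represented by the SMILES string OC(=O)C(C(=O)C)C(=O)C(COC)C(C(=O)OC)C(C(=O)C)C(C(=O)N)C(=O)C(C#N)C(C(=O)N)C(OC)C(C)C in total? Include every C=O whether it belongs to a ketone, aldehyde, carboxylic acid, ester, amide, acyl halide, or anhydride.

HOOC: carboxylic acid, 1 C=O (running total 1).
CH(COCH3): ketone, 1 C=O (running total 2).
CO: ketone, 1 C=O (running total 3).
CH(COOCH3): ester, 1 C=O (running total 4).
CH(COCH3): ketone, 1 C=O (running total 5).
CH(CONH2): amide, 1 C=O (running total 6).
CO: ketone, 1 C=O (running total 7).
CH(CONH2): amide, 1 C=O (running total 8).

8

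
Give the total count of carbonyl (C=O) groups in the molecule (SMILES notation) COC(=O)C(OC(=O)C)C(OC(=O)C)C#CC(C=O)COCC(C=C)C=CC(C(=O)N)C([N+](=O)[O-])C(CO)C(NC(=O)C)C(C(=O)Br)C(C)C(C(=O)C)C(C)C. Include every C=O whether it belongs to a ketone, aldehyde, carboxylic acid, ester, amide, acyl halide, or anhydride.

8

CH3OOC: ester, 1 C=O (running total 1).
CH(OCOCH3): ester, 1 C=O (running total 2).
CH(OCOCH3): ester, 1 C=O (running total 3).
CH(CHO): aldehyde, 1 C=O (running total 4).
CH(CONH2): amide, 1 C=O (running total 5).
CH(NHCOCH3): amide, 1 C=O (running total 6).
CH(COBr): acyl halide, 1 C=O (running total 7).
CH(COCH3): ketone, 1 C=O (running total 8).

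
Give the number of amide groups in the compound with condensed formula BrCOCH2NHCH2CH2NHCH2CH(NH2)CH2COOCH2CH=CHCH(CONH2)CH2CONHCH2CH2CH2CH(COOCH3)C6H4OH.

–C(=O)Br: carbonyl C bonded to C and to a halogen → acyl halide (not alkyl halide).
C–N–C with sp³ carbons and no adjacent C=O → amine (secondary).
C–N–C with sp³ carbons and no adjacent C=O → amine (secondary).
–NH2 on an sp³ carbon with no adjacent C=O → amine.
–C(=O)–O–C with C on the carbonyl side → ester.
C=C double bond → alkene.
pendant –CONH2: carbonyl C bonded to C and N → amide.
–C(=O)–N– linkage → amide (the N is not an amine).
pendant –COOCH3: carbonyl C bonded to C and –OCH3 → ester.
–OH attached directly to an aromatic ring → phenol (not alcohol); the ring itself is an arene.
Amide appears at: CH(CONH2), CH2CONHCH2 → 2.

2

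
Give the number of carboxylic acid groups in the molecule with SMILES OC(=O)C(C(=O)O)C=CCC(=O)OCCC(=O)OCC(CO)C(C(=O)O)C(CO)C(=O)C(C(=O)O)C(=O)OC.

4

–COOH: carbonyl C bonded to –OH and C → carboxylic acid (the –OH is not a separate alcohol).
pendant –COOH: carbonyl C bonded to C and –OH → carboxylic acid.
C=C double bond → alkene.
–C(=O)–O–C with C on the carbonyl side → ester.
–C(=O)–O–C with C on the carbonyl side → ester.
pendant –CH2OH on an sp³ backbone C → alcohol.
pendant –COOH: carbonyl C bonded to C and –OH → carboxylic acid.
pendant –CH2OH on an sp³ backbone C → alcohol.
–C(=O)– with carbon on both sides → ketone.
pendant –COOH: carbonyl C bonded to C and –OH → carboxylic acid.
–C(=O)OCH3: carbonyl C bonded to C and to –OCH3 → ester (not ketone + ether).
Carboxylic acid appears at: HOOC, CH(COOH), CH(COOH), CH(COOH) → 4.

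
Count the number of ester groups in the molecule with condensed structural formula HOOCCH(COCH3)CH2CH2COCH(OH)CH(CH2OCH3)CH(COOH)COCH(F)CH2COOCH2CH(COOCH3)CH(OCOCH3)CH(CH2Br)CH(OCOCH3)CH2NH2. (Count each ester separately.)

4

–COOH: carbonyl C bonded to –OH and C → carboxylic acid (the –OH is not a separate alcohol).
pendant –COCH3: carbonyl C bonded to two carbons → ketone.
–C(=O)– with carbon on both sides → ketone.
–OH on an sp³ carbon → alcohol (secondary).
pendant –CH2OCH3: C–O–C linkage → ether.
pendant –COOH: carbonyl C bonded to C and –OH → carboxylic acid.
–C(=O)– with carbon on both sides → ketone.
halogen on an sp³ carbon → alkyl halide.
–C(=O)–O–C with C on the carbonyl side → ester.
pendant –COOCH3: carbonyl C bonded to C and –OCH3 → ester.
pendant –OC(=O)CH3: an acyloxy group → ester.
pendant –CH2X: halogen on sp³ carbon → alkyl halide.
pendant –OC(=O)CH3: an acyloxy group → ester.
–NH2 on an sp³ carbon with no adjacent C=O → amine.
Ester appears at: CH2COOCH2, CH(COOCH3), CH(OCOCH3), CH(OCOCH3) → 4.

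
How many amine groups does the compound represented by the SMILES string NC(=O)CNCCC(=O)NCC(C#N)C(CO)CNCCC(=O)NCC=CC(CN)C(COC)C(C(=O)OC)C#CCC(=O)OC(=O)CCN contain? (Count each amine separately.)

–C(=O)NH2: carbonyl C bonded to C and to N → amide (the N is not a separate amine).
C–N–C with sp³ carbons and no adjacent C=O → amine (secondary).
–C(=O)–N– linkage → amide (the N is not an amine).
pendant –C≡N: nitrile.
pendant –CH2OH on an sp³ backbone C → alcohol.
C–N–C with sp³ carbons and no adjacent C=O → amine (secondary).
–C(=O)–N– linkage → amide (the N is not an amine).
C=C double bond → alkene.
pendant –CH2NH2: N on sp³ C, no adjacent C=O → amine.
pendant –CH2OCH3: C–O–C linkage → ether.
pendant –COOCH3: carbonyl C bonded to C and –OCH3 → ester.
C≡C triple bond → alkyne.
two acyl groups sharing one oxygen, –C(=O)–O–C(=O)– → anhydride.
–NH2 on an sp³ carbon with no adjacent C=O → amine.
Amine appears at: CH2NHCH2, CH2NHCH2, CH(CH2NH2), CH2NH2 → 4.

4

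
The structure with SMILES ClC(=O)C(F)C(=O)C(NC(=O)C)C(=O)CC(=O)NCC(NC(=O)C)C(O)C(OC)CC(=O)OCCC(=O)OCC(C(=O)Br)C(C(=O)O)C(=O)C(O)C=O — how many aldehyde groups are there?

1

Reading the structure from left to right:
  ClCO: –C(=O)Cl: carbonyl C bonded to C and to a halogen → acyl halide (not alkyl halide).
  CH(F): halogen on an sp³ carbon → alkyl halide.
  CO: –C(=O)– with carbon on both sides → ketone.
  CH(NHCOCH3): pendant –NHC(=O)CH3: N bonded to a carbonyl → amide (not amine).
  CO: –C(=O)– with carbon on both sides → ketone.
  CH2CONHCH2: –C(=O)–N– linkage → amide (the N is not an amine).
  CH(NHCOCH3): pendant –NHC(=O)CH3: N bonded to a carbonyl → amide (not amine).
  CH(OH): –OH on an sp³ carbon → alcohol (secondary).
  CH(OCH3): pendant –OCH3: C–O–C with sp³ C, no adjacent C=O → ether.
  CH2COOCH2: –C(=O)–O–C with C on the carbonyl side → ester.
  CH2COOCH2: –C(=O)–O–C with C on the carbonyl side → ester.
  CH(COBr): pendant –C(=O)X: carbonyl C bonded to C and halogen → acyl halide.
  CH(COOH): pendant –COOH: carbonyl C bonded to C and –OH → carboxylic acid.
  CO: –C(=O)– with carbon on both sides → ketone.
  CH(OH): –OH on an sp³ carbon → alcohol (secondary).
  CHO: terminal –CHO: carbonyl C bonded to H and C → aldehyde.
Aldehyde appears at: CHO → 1.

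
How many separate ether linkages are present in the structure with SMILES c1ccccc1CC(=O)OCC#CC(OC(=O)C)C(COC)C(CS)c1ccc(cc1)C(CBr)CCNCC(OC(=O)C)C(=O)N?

Reading the structure from left to right:
  C6H5: C6H5– phenyl ring → arene.
  CH2COOCH2: –C(=O)–O–C with C on the carbonyl side → ester.
  C≡C: C≡C triple bond → alkyne.
  CH(OCOCH3): pendant –OC(=O)CH3: an acyloxy group → ester.
  CH(CH2OCH3): pendant –CH2OCH3: C–O–C linkage → ether.
  CH(CH2SH): pendant –CH2SH → thiol.
  C6H4: para-disubstituted benzene ring → arene.
  CH(CH2Br): pendant –CH2X: halogen on sp³ carbon → alkyl halide.
  CH2NHCH2: C–N–C with sp³ carbons and no adjacent C=O → amine (secondary).
  CH(OCOCH3): pendant –OC(=O)CH3: an acyloxy group → ester.
  CONH2: –C(=O)NH2: carbonyl C bonded to C and to N → amide (the N is not a separate amine).
Ether appears at: CH(CH2OCH3) → 1.

1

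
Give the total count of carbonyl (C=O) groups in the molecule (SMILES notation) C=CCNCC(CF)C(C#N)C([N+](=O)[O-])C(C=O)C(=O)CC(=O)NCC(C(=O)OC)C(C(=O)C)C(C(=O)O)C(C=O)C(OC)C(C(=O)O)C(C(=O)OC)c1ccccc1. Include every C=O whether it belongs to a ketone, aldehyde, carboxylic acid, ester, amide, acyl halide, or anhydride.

CH(CHO): aldehyde, 1 C=O (running total 1).
CO: ketone, 1 C=O (running total 2).
CH2CONHCH2: amide, 1 C=O (running total 3).
CH(COOCH3): ester, 1 C=O (running total 4).
CH(COCH3): ketone, 1 C=O (running total 5).
CH(COOH): carboxylic acid, 1 C=O (running total 6).
CH(CHO): aldehyde, 1 C=O (running total 7).
CH(COOH): carboxylic acid, 1 C=O (running total 8).
CH(COOCH3): ester, 1 C=O (running total 9).

9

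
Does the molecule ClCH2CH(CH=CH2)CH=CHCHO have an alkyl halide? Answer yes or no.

Taking each segment in turn:
  ClCH2: halogen on an sp³ carbon → alkyl halide.
  CH(CH=CH2): pendant –CH=CH2: C=C double bond → alkene.
  CH=CH: C=C double bond → alkene.
  CHO: terminal –CHO: carbonyl C bonded to H and C → aldehyde.
The ClCH2 segment supplies the alkyl halide: halogen on an sp³ carbon → alkyl halide.

yes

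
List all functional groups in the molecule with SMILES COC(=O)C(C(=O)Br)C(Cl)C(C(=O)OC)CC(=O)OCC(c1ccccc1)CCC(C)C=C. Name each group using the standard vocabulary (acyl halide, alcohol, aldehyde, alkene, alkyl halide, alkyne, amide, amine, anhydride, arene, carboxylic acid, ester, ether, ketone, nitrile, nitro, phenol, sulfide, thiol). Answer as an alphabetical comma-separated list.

acyl halide, alkene, alkyl halide, arene, ester

CH3O–C(=O)–: carbonyl C bonded to C and to –OCH3 → ester (not ketone + ether).
pendant –C(=O)X: carbonyl C bonded to C and halogen → acyl halide.
halogen on an sp³ carbon → alkyl halide.
pendant –COOCH3: carbonyl C bonded to C and –OCH3 → ester.
–C(=O)–O–C with C on the carbonyl side → ester.
pendant –C6H5: benzene ring → arene.
C=C double bond → alkene.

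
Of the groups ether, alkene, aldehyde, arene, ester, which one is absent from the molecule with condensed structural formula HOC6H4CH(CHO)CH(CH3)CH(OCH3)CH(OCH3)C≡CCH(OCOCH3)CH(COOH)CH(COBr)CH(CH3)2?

ether: present (CH(OCH3) — pendant –OCH3: C–O–C with sp³ C, no adjacent C=O → ether).
arene: present (HOC6H4 — –OH attached directly to an aromatic ring → phenol (not alcohol); the ring itself is an arene).
ester: present (CH(OCOCH3) — pendant –OC(=O)CH3: an acyloxy group → ester).
aldehyde: present (CH(CHO) — pendant –CHO: carbonyl C bonded to C and H → aldehyde).
alkene: absent. In HOC6H4, the C=C units are part of an aromatic ring, which is an arene, not an isolated alkene.

alkene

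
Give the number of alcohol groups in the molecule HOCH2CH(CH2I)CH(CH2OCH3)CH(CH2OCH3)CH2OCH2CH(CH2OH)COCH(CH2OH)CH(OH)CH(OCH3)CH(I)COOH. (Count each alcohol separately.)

HO– on an sp³ carbon → alcohol.
pendant –CH2X: halogen on sp³ carbon → alkyl halide.
pendant –CH2OCH3: C–O–C linkage → ether.
pendant –CH2OCH3: C–O–C linkage → ether.
C–O–C with sp³ carbons on both sides and no adjacent C=O → ether.
pendant –CH2OH on an sp³ backbone C → alcohol.
–C(=O)– with carbon on both sides → ketone.
pendant –CH2OH on an sp³ backbone C → alcohol.
–OH on an sp³ carbon → alcohol (secondary).
pendant –OCH3: C–O–C with sp³ C, no adjacent C=O → ether.
halogen on an sp³ carbon → alkyl halide.
–COOH: carbonyl C bonded to –OH and C → carboxylic acid (the –OH is not a separate alcohol).
Alcohol appears at: HOCH2, CH(CH2OH), CH(CH2OH), CH(OH) → 4.

4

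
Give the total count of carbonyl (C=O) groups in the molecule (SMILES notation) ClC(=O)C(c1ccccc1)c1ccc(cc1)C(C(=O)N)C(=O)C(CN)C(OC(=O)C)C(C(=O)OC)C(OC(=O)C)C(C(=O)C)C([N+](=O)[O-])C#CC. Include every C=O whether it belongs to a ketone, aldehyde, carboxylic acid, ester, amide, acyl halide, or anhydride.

7

ClCO: acyl halide, 1 C=O (running total 1).
CH(CONH2): amide, 1 C=O (running total 2).
CO: ketone, 1 C=O (running total 3).
CH(OCOCH3): ester, 1 C=O (running total 4).
CH(COOCH3): ester, 1 C=O (running total 5).
CH(OCOCH3): ester, 1 C=O (running total 6).
CH(COCH3): ketone, 1 C=O (running total 7).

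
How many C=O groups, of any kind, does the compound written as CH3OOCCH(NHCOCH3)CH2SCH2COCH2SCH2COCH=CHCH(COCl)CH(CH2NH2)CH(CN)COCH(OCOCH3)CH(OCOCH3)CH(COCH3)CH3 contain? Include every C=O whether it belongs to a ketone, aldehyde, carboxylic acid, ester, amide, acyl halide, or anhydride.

9

CH3OOC: ester, 1 C=O (running total 1).
CH(NHCOCH3): amide, 1 C=O (running total 2).
CO: ketone, 1 C=O (running total 3).
CO: ketone, 1 C=O (running total 4).
CH(COCl): acyl halide, 1 C=O (running total 5).
CO: ketone, 1 C=O (running total 6).
CH(OCOCH3): ester, 1 C=O (running total 7).
CH(OCOCH3): ester, 1 C=O (running total 8).
CH(COCH3): ketone, 1 C=O (running total 9).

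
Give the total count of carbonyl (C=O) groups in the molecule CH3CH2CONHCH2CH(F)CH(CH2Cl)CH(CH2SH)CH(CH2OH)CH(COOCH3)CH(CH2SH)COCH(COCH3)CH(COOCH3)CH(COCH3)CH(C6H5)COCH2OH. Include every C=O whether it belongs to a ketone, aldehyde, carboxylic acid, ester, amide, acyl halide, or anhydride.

7

CH2CONHCH2: amide, 1 C=O (running total 1).
CH(COOCH3): ester, 1 C=O (running total 2).
CO: ketone, 1 C=O (running total 3).
CH(COCH3): ketone, 1 C=O (running total 4).
CH(COOCH3): ester, 1 C=O (running total 5).
CH(COCH3): ketone, 1 C=O (running total 6).
CO: ketone, 1 C=O (running total 7).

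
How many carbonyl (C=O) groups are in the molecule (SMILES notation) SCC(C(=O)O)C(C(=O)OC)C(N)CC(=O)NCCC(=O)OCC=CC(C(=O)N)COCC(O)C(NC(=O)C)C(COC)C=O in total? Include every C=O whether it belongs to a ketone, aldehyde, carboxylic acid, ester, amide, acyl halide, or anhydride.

7

CH(COOH): carboxylic acid, 1 C=O (running total 1).
CH(COOCH3): ester, 1 C=O (running total 2).
CH2CONHCH2: amide, 1 C=O (running total 3).
CH2COOCH2: ester, 1 C=O (running total 4).
CH(CONH2): amide, 1 C=O (running total 5).
CH(NHCOCH3): amide, 1 C=O (running total 6).
CHO: aldehyde, 1 C=O (running total 7).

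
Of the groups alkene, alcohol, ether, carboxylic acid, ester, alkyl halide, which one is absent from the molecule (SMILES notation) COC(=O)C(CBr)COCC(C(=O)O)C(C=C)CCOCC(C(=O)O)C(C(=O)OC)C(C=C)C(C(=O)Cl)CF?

ester: present (CH3OOC — CH3O–C(=O)–: carbonyl C bonded to C and to –OCH3 → ester (not ketone + ether)).
ether: present (CH2OCH2 — C–O–C with sp³ carbons on both sides and no adjacent C=O → ether).
carboxylic acid: present (CH(COOH) — pendant –COOH: carbonyl C bonded to C and –OH → carboxylic acid).
alkyl halide: present (CH(CH2Br) — pendant –CH2X: halogen on sp³ carbon → alkyl halide).
alkene: present (CH(CH=CH2) — pendant –CH=CH2: C=C double bond → alkene).
alcohol: absent. In CH(COOH), the –OH sits on a carbonyl carbon, making it part of a carboxylic acid, not an alcohol.

alcohol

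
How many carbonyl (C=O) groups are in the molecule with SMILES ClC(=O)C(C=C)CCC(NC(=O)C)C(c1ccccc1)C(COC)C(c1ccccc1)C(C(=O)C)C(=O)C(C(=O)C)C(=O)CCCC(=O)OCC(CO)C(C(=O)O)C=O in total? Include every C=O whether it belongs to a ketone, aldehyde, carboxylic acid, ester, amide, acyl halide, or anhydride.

9

ClCO: acyl halide, 1 C=O (running total 1).
CH(NHCOCH3): amide, 1 C=O (running total 2).
CH(COCH3): ketone, 1 C=O (running total 3).
CO: ketone, 1 C=O (running total 4).
CH(COCH3): ketone, 1 C=O (running total 5).
CO: ketone, 1 C=O (running total 6).
CH2COOCH2: ester, 1 C=O (running total 7).
CH(COOH): carboxylic acid, 1 C=O (running total 8).
CHO: aldehyde, 1 C=O (running total 9).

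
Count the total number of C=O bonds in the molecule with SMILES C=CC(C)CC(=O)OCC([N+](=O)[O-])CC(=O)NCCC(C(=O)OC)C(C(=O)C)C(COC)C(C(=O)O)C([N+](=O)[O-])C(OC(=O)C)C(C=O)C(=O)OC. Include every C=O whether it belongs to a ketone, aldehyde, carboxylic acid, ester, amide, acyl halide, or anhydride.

8

CH2COOCH2: ester, 1 C=O (running total 1).
CH2CONHCH2: amide, 1 C=O (running total 2).
CH(COOCH3): ester, 1 C=O (running total 3).
CH(COCH3): ketone, 1 C=O (running total 4).
CH(COOH): carboxylic acid, 1 C=O (running total 5).
CH(OCOCH3): ester, 1 C=O (running total 6).
CH(CHO): aldehyde, 1 C=O (running total 7).
COOCH3: ester, 1 C=O (running total 8).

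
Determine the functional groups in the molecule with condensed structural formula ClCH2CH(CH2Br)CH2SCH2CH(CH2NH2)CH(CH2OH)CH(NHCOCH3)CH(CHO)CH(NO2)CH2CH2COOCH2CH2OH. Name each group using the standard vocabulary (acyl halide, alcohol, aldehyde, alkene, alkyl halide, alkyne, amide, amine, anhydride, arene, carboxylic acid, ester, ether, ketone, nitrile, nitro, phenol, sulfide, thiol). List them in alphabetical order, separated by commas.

alcohol, aldehyde, alkyl halide, amide, amine, ester, nitro, sulfide

Taking each segment in turn:
  ClCH2: halogen on an sp³ carbon → alkyl halide.
  CH(CH2Br): pendant –CH2X: halogen on sp³ carbon → alkyl halide.
  CH2SCH2: C–S–C linkage → sulfide (thioether).
  CH(CH2NH2): pendant –CH2NH2: N on sp³ C, no adjacent C=O → amine.
  CH(CH2OH): pendant –CH2OH on an sp³ backbone C → alcohol.
  CH(NHCOCH3): pendant –NHC(=O)CH3: N bonded to a carbonyl → amide (not amine).
  CH(CHO): pendant –CHO: carbonyl C bonded to C and H → aldehyde.
  CH(NO2): –NO2 on an sp³ carbon → nitro (the N=O is not a carbonyl).
  CH2COOCH2: –C(=O)–O–C with C on the carbonyl side → ester.
  CH2OH: –OH on an sp³ carbon → alcohol.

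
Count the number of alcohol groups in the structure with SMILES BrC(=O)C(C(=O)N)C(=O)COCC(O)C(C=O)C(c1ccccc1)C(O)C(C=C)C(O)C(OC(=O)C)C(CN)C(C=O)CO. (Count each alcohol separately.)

Taking each segment in turn:
  BrCO: –C(=O)Br: carbonyl C bonded to C and to a halogen → acyl halide (not alkyl halide).
  CH(CONH2): pendant –CONH2: carbonyl C bonded to C and N → amide.
  CO: –C(=O)– with carbon on both sides → ketone.
  CH2OCH2: C–O–C with sp³ carbons on both sides and no adjacent C=O → ether.
  CH(OH): –OH on an sp³ carbon → alcohol (secondary).
  CH(CHO): pendant –CHO: carbonyl C bonded to C and H → aldehyde.
  CH(C6H5): pendant –C6H5: benzene ring → arene.
  CH(OH): –OH on an sp³ carbon → alcohol (secondary).
  CH(CH=CH2): pendant –CH=CH2: C=C double bond → alkene.
  CH(OH): –OH on an sp³ carbon → alcohol (secondary).
  CH(OCOCH3): pendant –OC(=O)CH3: an acyloxy group → ester.
  CH(CH2NH2): pendant –CH2NH2: N on sp³ C, no adjacent C=O → amine.
  CH(CHO): pendant –CHO: carbonyl C bonded to C and H → aldehyde.
  CH2OH: –OH on an sp³ carbon → alcohol.
Alcohol appears at: CH(OH), CH(OH), CH(OH), CH2OH → 4.

4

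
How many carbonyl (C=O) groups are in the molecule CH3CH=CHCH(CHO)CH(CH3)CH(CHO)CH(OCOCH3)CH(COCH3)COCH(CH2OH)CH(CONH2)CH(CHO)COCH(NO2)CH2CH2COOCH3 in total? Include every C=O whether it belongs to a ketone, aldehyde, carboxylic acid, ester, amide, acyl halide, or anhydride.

9

CH(CHO): aldehyde, 1 C=O (running total 1).
CH(CHO): aldehyde, 1 C=O (running total 2).
CH(OCOCH3): ester, 1 C=O (running total 3).
CH(COCH3): ketone, 1 C=O (running total 4).
CO: ketone, 1 C=O (running total 5).
CH(CONH2): amide, 1 C=O (running total 6).
CH(CHO): aldehyde, 1 C=O (running total 7).
CO: ketone, 1 C=O (running total 8).
COOCH3: ester, 1 C=O (running total 9).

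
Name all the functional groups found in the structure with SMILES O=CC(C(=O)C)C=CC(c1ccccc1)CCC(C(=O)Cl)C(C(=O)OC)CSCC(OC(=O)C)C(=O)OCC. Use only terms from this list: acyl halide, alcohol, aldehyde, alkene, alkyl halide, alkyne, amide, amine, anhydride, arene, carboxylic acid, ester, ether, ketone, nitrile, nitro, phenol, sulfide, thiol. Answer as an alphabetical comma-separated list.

acyl halide, aldehyde, alkene, arene, ester, ketone, sulfide

Taking each segment in turn:
  OHC: terminal –CHO: carbonyl C bonded to H and C → aldehyde.
  CH(COCH3): pendant –COCH3: carbonyl C bonded to two carbons → ketone.
  CH=CH: C=C double bond → alkene.
  CH(C6H5): pendant –C6H5: benzene ring → arene.
  CH(COCl): pendant –C(=O)X: carbonyl C bonded to C and halogen → acyl halide.
  CH(COOCH3): pendant –COOCH3: carbonyl C bonded to C and –OCH3 → ester.
  CH2SCH2: C–S–C linkage → sulfide (thioether).
  CH(OCOCH3): pendant –OC(=O)CH3: an acyloxy group → ester.
  COOCH2CH3: –C(=O)OCH2CH3: carbonyl C bonded to C and to –OEt → ester.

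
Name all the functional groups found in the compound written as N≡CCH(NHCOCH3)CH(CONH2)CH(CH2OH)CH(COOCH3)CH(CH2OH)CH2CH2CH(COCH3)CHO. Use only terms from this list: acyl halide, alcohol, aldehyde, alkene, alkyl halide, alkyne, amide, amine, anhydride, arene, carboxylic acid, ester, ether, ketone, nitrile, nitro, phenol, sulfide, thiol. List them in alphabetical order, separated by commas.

Working along the chain:
  N≡C: N≡C–: carbon triple-bonded to nitrogen → nitrile.
  CH(NHCOCH3): pendant –NHC(=O)CH3: N bonded to a carbonyl → amide (not amine).
  CH(CONH2): pendant –CONH2: carbonyl C bonded to C and N → amide.
  CH(CH2OH): pendant –CH2OH on an sp³ backbone C → alcohol.
  CH(COOCH3): pendant –COOCH3: carbonyl C bonded to C and –OCH3 → ester.
  CH(CH2OH): pendant –CH2OH on an sp³ backbone C → alcohol.
  CH(COCH3): pendant –COCH3: carbonyl C bonded to two carbons → ketone.
  CHO: terminal –CHO: carbonyl C bonded to H and C → aldehyde.

alcohol, aldehyde, amide, ester, ketone, nitrile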